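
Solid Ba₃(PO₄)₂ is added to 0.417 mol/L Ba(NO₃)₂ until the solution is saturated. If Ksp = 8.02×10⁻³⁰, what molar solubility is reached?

5.26×10⁻¹⁵ M

Ba₃(PO₄)₂(s) ⇌ 3 Ba²⁺(aq) + 2 PO₄³⁻(aq)
Ba²⁺ is already present at 0.417 mol/L. If s mol/L of Ba₃(PO₄)₂ dissolves, [PO₄³⁻] = 2s while [Ba²⁺] ≈ 0.417 mol/L.
Ksp = [Ba²⁺]^3[PO₄³⁻]^2 = (0.417)^3(2s)^2
(2s)^2 = 8.02×10⁻³⁰ / (0.417)^3 = 1.11×10⁻²⁸
s = 5.26×10⁻¹⁵ mol/L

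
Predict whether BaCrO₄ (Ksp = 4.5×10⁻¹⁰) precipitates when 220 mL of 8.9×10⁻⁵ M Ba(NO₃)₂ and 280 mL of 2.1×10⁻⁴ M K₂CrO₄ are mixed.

The combined volume is 500 mL.
[Ba²⁺] = (8.9×10⁻⁵)(220)/500 = 3.9×10⁻⁵ M
[CrO₄²⁻] = (2.1×10⁻⁴)(280)/500 = 1.2×10⁻⁴ M
Q = [Ba²⁺][CrO₄²⁻] = 4.6×10⁻⁹
Because Q > Ksp (4.6×10⁻⁹ vs 4.5×10⁻¹⁰), a precipitate of BaCrO₄ forms.

Yes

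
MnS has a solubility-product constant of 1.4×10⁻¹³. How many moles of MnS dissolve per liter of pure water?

MnS(s) ⇌ Mn²⁺(aq) + S²⁻(aq)
With molar solubility s: [Mn²⁺] = s, [S²⁻] = s.
Ksp = [Mn²⁺][S²⁻] = s · s = s^2
s^2 = 1.4×10⁻¹³
Taking the 2nd root, s = 3.7×10⁻⁷ M.

3.7×10⁻⁷ M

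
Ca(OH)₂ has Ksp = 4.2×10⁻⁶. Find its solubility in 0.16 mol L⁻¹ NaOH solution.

1.6×10⁻⁴ M

Ca(OH)₂(s) ⇌ Ca²⁺(aq) + 2 OH⁻(aq)
OH⁻ is already present at 0.16 mol L⁻¹. If s mol/L of Ca(OH)₂ dissolves, [Ca²⁺] = s while [OH⁻] ≈ 0.16 mol L⁻¹.
Ksp = [Ca²⁺][OH⁻]^2 = s(0.16)^2
s = 4.2×10⁻⁶ / (0.16)^2 = 1.6×10⁻⁴
s = 1.6×10⁻⁴ mol L⁻¹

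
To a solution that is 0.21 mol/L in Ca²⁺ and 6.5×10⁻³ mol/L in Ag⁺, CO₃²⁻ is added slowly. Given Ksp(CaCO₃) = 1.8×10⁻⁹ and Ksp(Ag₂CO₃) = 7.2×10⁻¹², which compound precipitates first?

CaCO₃

A salt starts to precipitate once the ion product Q reaches its Ksp.
For CaCO₃: [CO₃²⁻] = (Ksp/[Ca²⁺]) = 8.6×10⁻⁹ mol/L
For Ag₂CO₃: [CO₃²⁻] = (Ksp/[Ag⁺]^2) = 1.7×10⁻⁷ mol/L
CaCO₃ requires the lower [CO₃²⁻], so it precipitates first.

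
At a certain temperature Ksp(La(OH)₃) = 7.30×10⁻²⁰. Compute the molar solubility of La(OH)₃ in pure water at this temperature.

La(OH)₃(s) ⇌ La³⁺(aq) + 3 OH⁻(aq)
For each mole of La(OH)₃ that dissolves per liter, [La³⁺] = s and [OH⁻] = 3s; let s denote this solubility.
Ksp = [La³⁺][OH⁻]^3 = s · (3s)^3 = 27s^4
27s^4 = 7.30×10⁻²⁰  ⇒  s^4 = 2.70×10⁻²¹
s = (2.70×10⁻²¹)^(1/4) = 7.21×10⁻⁶ mol L⁻¹

7.21×10⁻⁶ M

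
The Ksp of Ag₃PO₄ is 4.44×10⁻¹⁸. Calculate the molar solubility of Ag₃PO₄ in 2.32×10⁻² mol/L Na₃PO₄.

1.92×10⁻⁶ M

Ag₃PO₄(s) ⇌ 3 Ag⁺(aq) + PO₄³⁻(aq)
PO₄³⁻ is already present at 2.32×10⁻² mol/L. If s mol/L of Ag₃PO₄ dissolves, [Ag⁺] = 3s while [PO₄³⁻] ≈ 2.32×10⁻² mol/L.
Ksp = [Ag⁺]^3[PO₄³⁻] = (3s)^3(2.32×10⁻²)
(3s)^3 = 4.44×10⁻¹⁸ / (2.32×10⁻²) = 1.91×10⁻¹⁶
s = 1.92×10⁻⁶ mol/L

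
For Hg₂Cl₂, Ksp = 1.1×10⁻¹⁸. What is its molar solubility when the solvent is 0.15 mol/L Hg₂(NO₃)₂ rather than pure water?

1.4×10⁻⁹ M

Hg₂Cl₂(s) ⇌ Hg₂²⁺(aq) + 2 Cl⁻(aq)
Let s be the solubility of Hg₂Cl₂ here. The common ion gives [Hg₂²⁺] ≈ 0.15 mol/L, and [Cl⁻] = 2s.
Ksp = [Hg₂²⁺][Cl⁻]^2 = (0.15)(2s)^2
(2s)^2 = 1.1×10⁻¹⁸ / (0.15) = 7.3×10⁻¹⁸
s = 1.4×10⁻⁹ mol/L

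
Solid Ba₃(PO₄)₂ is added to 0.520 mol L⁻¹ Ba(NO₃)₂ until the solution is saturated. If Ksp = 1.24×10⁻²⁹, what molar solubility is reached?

Ba₃(PO₄)₂(s) ⇌ 3 Ba²⁺(aq) + 2 PO₄³⁻(aq)
Ba²⁺ is already present at 0.520 mol L⁻¹. If s mol/L of Ba₃(PO₄)₂ dissolves, [PO₄³⁻] = 2s while [Ba²⁺] ≈ 0.520 mol L⁻¹.
Ksp = [Ba²⁺]^3[PO₄³⁻]^2 = (0.520)^3(2s)^2
(2s)^2 = 1.24×10⁻²⁹ / (0.520)^3 = 8.82×10⁻²⁹
s = 4.70×10⁻¹⁵ mol L⁻¹

4.70×10⁻¹⁵ M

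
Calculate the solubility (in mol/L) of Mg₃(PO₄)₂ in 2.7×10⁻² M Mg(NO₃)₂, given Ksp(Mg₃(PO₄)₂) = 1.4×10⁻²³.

4.2×10⁻¹⁰ M

Mg₃(PO₄)₂(s) ⇌ 3 Mg²⁺(aq) + 2 PO₄³⁻(aq)
Let s be the solubility of Mg₃(PO₄)₂ here. The common ion gives [Mg²⁺] ≈ 2.7×10⁻² M, and [PO₄³⁻] = 2s.
Ksp = [Mg²⁺]^3[PO₄³⁻]^2 = (2.7×10⁻²)^3(2s)^2
(2s)^2 = 1.4×10⁻²³ / (2.7×10⁻²)^3 = 7.1×10⁻¹⁹
s = 4.2×10⁻¹⁰ M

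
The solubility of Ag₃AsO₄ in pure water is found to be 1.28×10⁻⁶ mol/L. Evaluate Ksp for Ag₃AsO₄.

Ag₃AsO₄(s) ⇌ 3 Ag⁺(aq) + AsO₄³⁻(aq)
If s mol/L of Ag₃AsO₄ dissolves, [Ag⁺] = 3s and [AsO₄³⁻] = s.
Ksp = [Ag⁺]^3[AsO₄³⁻] = (3s)^3 · s = 27s^4
Ksp = 27 × (1.28×10⁻⁶)^4 = 7.25×10⁻²³

Ksp = 7.25×10⁻²³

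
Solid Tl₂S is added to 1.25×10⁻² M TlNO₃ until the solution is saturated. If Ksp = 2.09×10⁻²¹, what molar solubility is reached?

Tl₂S(s) ⇌ 2 Tl⁺(aq) + S²⁻(aq)
Tl⁺ is already present at 1.25×10⁻² M. If s mol/L of Tl₂S dissolves, [S²⁻] = s while [Tl⁺] ≈ 1.25×10⁻² M.
Ksp = [Tl⁺]^2[S²⁻] = (1.25×10⁻²)^2s
s = 2.09×10⁻²¹ / (1.25×10⁻²)^2 = 1.34×10⁻¹⁷
s = 1.34×10⁻¹⁷ M

1.34×10⁻¹⁷ M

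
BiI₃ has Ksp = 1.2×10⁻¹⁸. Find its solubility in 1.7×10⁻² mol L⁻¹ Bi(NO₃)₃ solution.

BiI₃(s) ⇌ Bi³⁺(aq) + 3 I⁻(aq)
With Bi³⁺ already at 1.7×10⁻² mol L⁻¹ and s small, take [Bi³⁺] ≈ 1.7×10⁻² mol L⁻¹ and [I⁻] = 3s.
Ksp = [Bi³⁺][I⁻]^3 = (1.7×10⁻²)(3s)^3
(3s)^3 = 1.2×10⁻¹⁸ / (1.7×10⁻²) = 7.1×10⁻¹⁷
s = 1.4×10⁻⁶ mol L⁻¹

1.4×10⁻⁶ M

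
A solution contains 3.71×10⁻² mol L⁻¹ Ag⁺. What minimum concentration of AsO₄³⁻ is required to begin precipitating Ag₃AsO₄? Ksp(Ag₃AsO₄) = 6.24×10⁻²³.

1.22×10⁻¹⁸ M

The threshold for precipitation is Q = Ksp.
Ag₃AsO₄(s) ⇌ 3 Ag⁺(aq) + AsO₄³⁻(aq)
Ksp = [Ag⁺]^3[AsO₄³⁻] = [AsO₄³⁻](3.71×10⁻²)^3
[AsO₄³⁻] = 6.24×10⁻²³ / (3.71×10⁻²)^3 = 1.22×10⁻¹⁸
[AsO₄³⁻] = 1.22×10⁻¹⁸ mol L⁻¹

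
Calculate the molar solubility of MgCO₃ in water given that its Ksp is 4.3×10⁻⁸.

2.1×10⁻⁴ M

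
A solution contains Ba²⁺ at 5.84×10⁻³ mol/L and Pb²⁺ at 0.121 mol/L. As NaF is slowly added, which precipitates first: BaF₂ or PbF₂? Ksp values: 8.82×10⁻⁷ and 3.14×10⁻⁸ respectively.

PbF₂

The threshold for precipitation is Q = Ksp.
For BaF₂: [F⁻] = (Ksp/[Ba²⁺])^(1/2) = 1.23×10⁻² mol/L
For PbF₂: [F⁻] = (Ksp/[Pb²⁺])^(1/2) = 5.09×10⁻⁴ mol/L
Since PbF₂ needs less F⁻ to reach saturation, it precipitates first.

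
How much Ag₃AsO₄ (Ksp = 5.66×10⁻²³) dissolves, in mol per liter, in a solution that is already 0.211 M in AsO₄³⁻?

2.15×10⁻⁸ M

Ag₃AsO₄(s) ⇌ 3 Ag⁺(aq) + AsO₄³⁻(aq)
Let s be the solubility of Ag₃AsO₄ here. The common ion gives [AsO₄³⁻] ≈ 0.211 M, and [Ag⁺] = 3s.
Ksp = [Ag⁺]^3[AsO₄³⁻] = (3s)^3(0.211)
(3s)^3 = 5.66×10⁻²³ / (0.211) = 2.68×10⁻²²
s = 2.15×10⁻⁸ M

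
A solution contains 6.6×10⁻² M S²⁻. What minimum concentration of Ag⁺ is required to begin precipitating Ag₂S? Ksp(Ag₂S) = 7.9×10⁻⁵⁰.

1.1×10⁻²⁴ M

Precipitation begins when Q = Ksp.
Ag₂S(s) ⇌ 2 Ag⁺(aq) + S²⁻(aq)
Ksp = [Ag⁺]^2[S²⁻] = [Ag⁺]^2(6.6×10⁻²)
[Ag⁺]^2 = 7.9×10⁻⁵⁰ / (6.6×10⁻²) = 1.2×10⁻⁴⁸
[Ag⁺] = 1.1×10⁻²⁴ M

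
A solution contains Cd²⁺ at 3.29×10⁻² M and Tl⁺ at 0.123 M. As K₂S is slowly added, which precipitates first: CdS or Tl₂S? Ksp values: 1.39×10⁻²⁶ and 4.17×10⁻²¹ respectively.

CdS

Precipitation begins when Q = Ksp.
For CdS: [S²⁻] = (Ksp/[Cd²⁺]) = 4.22×10⁻²⁵ M
For Tl₂S: [S²⁻] = (Ksp/[Tl⁺]^2) = 2.76×10⁻¹⁹ M
CdS requires the lower [S²⁻], so it precipitates first.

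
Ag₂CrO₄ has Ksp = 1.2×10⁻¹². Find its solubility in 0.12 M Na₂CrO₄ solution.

1.6×10⁻⁶ M

Ag₂CrO₄(s) ⇌ 2 Ag⁺(aq) + CrO₄²⁻(aq)
With CrO₄²⁻ already at 0.12 M and s small, take [CrO₄²⁻] ≈ 0.12 M and [Ag⁺] = 2s.
Ksp = [Ag⁺]^2[CrO₄²⁻] = (2s)^2(0.12)
(2s)^2 = 1.2×10⁻¹² / (0.12) = 1.0×10⁻¹¹
s = 1.6×10⁻⁶ M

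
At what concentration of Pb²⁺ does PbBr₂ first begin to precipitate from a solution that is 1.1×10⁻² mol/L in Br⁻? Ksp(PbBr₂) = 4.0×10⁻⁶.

Each salt precipitates once Q = Ksp for that salt.
PbBr₂(s) ⇌ Pb²⁺(aq) + 2 Br⁻(aq)
Ksp = [Pb²⁺][Br⁻]^2 = [Pb²⁺](1.1×10⁻²)^2
[Pb²⁺] = 4.0×10⁻⁶ / (1.1×10⁻²)^2 = 3.3×10⁻²
[Pb²⁺] = 3.3×10⁻² mol/L

3.3×10⁻² M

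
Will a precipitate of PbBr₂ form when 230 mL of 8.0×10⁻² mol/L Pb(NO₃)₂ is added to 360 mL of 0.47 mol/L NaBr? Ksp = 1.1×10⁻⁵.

Total volume after mixing = 230 + 360 = 590 mL.
[Pb²⁺] = (8.0×10⁻²)(230)/590 = 3.1×10⁻² mol/L
[Br⁻] = (0.47)(360)/590 = 0.29 mol/L
Q = [Pb²⁺][Br⁻]^2 = 2.6×10⁻³
Because Q > Ksp (2.6×10⁻³ vs 1.1×10⁻⁵), a precipitate of PbBr₂ forms.

Yes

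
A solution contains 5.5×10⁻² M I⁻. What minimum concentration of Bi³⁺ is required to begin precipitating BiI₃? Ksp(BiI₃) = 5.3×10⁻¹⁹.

3.2×10⁻¹⁵ M

Each salt precipitates once Q = Ksp for that salt.
BiI₃(s) ⇌ Bi³⁺(aq) + 3 I⁻(aq)
Ksp = [Bi³⁺][I⁻]^3 = [Bi³⁺](5.5×10⁻²)^3
[Bi³⁺] = 5.3×10⁻¹⁹ / (5.5×10⁻²)^3 = 3.2×10⁻¹⁵
[Bi³⁺] = 3.2×10⁻¹⁵ M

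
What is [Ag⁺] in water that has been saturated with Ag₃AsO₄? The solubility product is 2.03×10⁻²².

4.97×10⁻⁶ M

Ag₃AsO₄(s) ⇌ 3 Ag⁺(aq) + AsO₄³⁻(aq)
Let s be the molar solubility. Then [Ag⁺] = 3s and [AsO₄³⁻] = s.
Ksp = [Ag⁺]^3[AsO₄³⁻] = (3s)^3 · s = 27s^4 = 2.03×10⁻²²
s = 1.66×10⁻⁶ mol/L
[Ag⁺] = 3s = 4.97×10⁻⁶ mol/L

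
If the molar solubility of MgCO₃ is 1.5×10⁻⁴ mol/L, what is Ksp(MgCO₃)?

MgCO₃(s) ⇌ Mg²⁺(aq) + CO₃²⁻(aq)
For each mole of MgCO₃ that dissolves per liter, [Mg²⁺] = s and [CO₃²⁻] = s; let s denote this solubility.
Ksp = [Mg²⁺][CO₃²⁻] = s · s = s^2
Ksp = (1.5×10⁻⁴)^2 = 2.3×10⁻⁸

Ksp = 2.3×10⁻⁸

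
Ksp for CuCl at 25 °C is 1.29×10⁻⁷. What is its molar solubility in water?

CuCl(s) ⇌ Cu⁺(aq) + Cl⁻(aq)
Let s be the molar solubility. Then [Cu⁺] = s and [Cl⁻] = s.
Ksp = [Cu⁺][Cl⁻] = s · s = s^2
s^2 = 1.29×10⁻⁷
Taking the 2nd root, s = 3.59×10⁻⁴ M.

3.59×10⁻⁴ M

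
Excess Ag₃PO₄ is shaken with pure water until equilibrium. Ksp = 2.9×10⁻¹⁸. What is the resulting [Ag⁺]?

5.4×10⁻⁵ M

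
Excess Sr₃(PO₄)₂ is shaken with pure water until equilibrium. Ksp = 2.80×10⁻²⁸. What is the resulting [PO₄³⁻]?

2.42×10⁻⁶ M

Sr₃(PO₄)₂(s) ⇌ 3 Sr²⁺(aq) + 2 PO₄³⁻(aq)
With molar solubility s: [Sr²⁺] = 3s, [PO₄³⁻] = 2s.
Ksp = [Sr²⁺]^3[PO₄³⁻]^2 = (3s)^3 · (2s)^2 = 108s^5 = 2.80×10⁻²⁸
s = 1.21×10⁻⁶ mol L⁻¹
[PO₄³⁻] = 2s = 2.42×10⁻⁶ mol L⁻¹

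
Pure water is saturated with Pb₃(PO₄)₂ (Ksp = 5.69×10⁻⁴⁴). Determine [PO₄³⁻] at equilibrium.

1.76×10⁻⁹ M

Pb₃(PO₄)₂(s) ⇌ 3 Pb²⁺(aq) + 2 PO₄³⁻(aq)
Let s be the molar solubility. Then [Pb²⁺] = 3s and [PO₄³⁻] = 2s.
Ksp = [Pb²⁺]^3[PO₄³⁻]^2 = (3s)^3 · (2s)^2 = 108s^5 = 5.69×10⁻⁴⁴
s = 8.80×10⁻¹⁰ M
[PO₄³⁻] = 2s = 1.76×10⁻⁹ M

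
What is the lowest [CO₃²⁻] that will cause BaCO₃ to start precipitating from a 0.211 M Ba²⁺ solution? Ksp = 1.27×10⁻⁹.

6.02×10⁻⁹ M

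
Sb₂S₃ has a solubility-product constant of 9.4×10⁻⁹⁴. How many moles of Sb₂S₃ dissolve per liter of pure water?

9.7×10⁻²⁰ M

Sb₂S₃(s) ⇌ 2 Sb³⁺(aq) + 3 S²⁻(aq)
Call the molar solubility s, so that [Sb³⁺] = 2s and [S²⁻] = 3s.
Ksp = [Sb³⁺]^2[S²⁻]^3 = (2s)^2 · (3s)^3 = 108s^5
108s^5 = 9.4×10⁻⁹⁴  ⇒  s^5 = 8.7×10⁻⁹⁶
s = (8.7×10⁻⁹⁶)^(1/5) = 9.7×10⁻²⁰ M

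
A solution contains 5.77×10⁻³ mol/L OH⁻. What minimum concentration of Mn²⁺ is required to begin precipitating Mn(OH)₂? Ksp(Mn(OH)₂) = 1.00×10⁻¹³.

Precipitation of each salt begins when its ion product equals Ksp.
Mn(OH)₂(s) ⇌ Mn²⁺(aq) + 2 OH⁻(aq)
Ksp = [Mn²⁺][OH⁻]^2 = [Mn²⁺](5.77×10⁻³)^2
[Mn²⁺] = 1.00×10⁻¹³ / (5.77×10⁻³)^2 = 3.00×10⁻⁹
[Mn²⁺] = 3.00×10⁻⁹ mol/L

3.00×10⁻⁹ M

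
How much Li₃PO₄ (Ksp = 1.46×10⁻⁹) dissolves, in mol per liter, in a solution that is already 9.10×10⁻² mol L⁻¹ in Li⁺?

Li₃PO₄(s) ⇌ 3 Li⁺(aq) + PO₄³⁻(aq)
Let s be the solubility of Li₃PO₄ here. The common ion gives [Li⁺] ≈ 9.10×10⁻² mol L⁻¹, and [PO₄³⁻] = s.
Ksp = [Li⁺]^3[PO₄³⁻] = (9.10×10⁻²)^3s
s = 1.46×10⁻⁹ / (9.10×10⁻²)^3 = 1.94×10⁻⁶
s = 1.94×10⁻⁶ mol L⁻¹

1.94×10⁻⁶ M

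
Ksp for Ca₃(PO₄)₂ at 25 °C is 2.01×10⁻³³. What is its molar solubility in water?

Ca₃(PO₄)₂(s) ⇌ 3 Ca²⁺(aq) + 2 PO₄³⁻(aq)
Call the molar solubility s, so that [Ca²⁺] = 3s and [PO₄³⁻] = 2s.
Ksp = [Ca²⁺]^3[PO₄³⁻]^2 = (3s)^3 · (2s)^2 = 108s^5
108s^5 = 2.01×10⁻³³  ⇒  s^5 = 1.86×10⁻³⁵
Taking the 5th root, s = 1.13×10⁻⁷ mol/L.

1.13×10⁻⁷ M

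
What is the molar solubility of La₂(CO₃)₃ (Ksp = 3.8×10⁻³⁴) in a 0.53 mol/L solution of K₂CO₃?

La₂(CO₃)₃(s) ⇌ 2 La³⁺(aq) + 3 CO₃²⁻(aq)
Let s be the solubility of La₂(CO₃)₃ here. The common ion gives [CO₃²⁻] ≈ 0.53 mol/L, and [La³⁺] = 2s.
Ksp = [La³⁺]^2[CO₃²⁻]^3 = (2s)^2(0.53)^3
(2s)^2 = 3.8×10⁻³⁴ / (0.53)^3 = 2.6×10⁻³³
s = 2.5×10⁻¹⁷ mol/L

2.5×10⁻¹⁷ M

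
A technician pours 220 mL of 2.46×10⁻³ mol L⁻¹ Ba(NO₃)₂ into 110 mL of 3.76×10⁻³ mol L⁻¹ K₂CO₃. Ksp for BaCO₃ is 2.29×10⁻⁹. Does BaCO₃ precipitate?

Yes

The combined volume is 330 mL.
[Ba²⁺] = (2.46×10⁻³)(220)/330 = 1.64×10⁻³ mol L⁻¹
[CO₃²⁻] = (3.76×10⁻³)(110)/330 = 1.25×10⁻³ mol L⁻¹
Q = [Ba²⁺][CO₃²⁻] = 2.06×10⁻⁶
Because Q > Ksp (2.06×10⁻⁶ vs 2.29×10⁻⁹), a precipitate of BaCO₃ forms.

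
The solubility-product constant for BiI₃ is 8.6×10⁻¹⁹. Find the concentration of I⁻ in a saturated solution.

BiI₃(s) ⇌ Bi³⁺(aq) + 3 I⁻(aq)
For each mole of BiI₃ that dissolves per liter, [Bi³⁺] = s and [I⁻] = 3s; let s denote this solubility.
Ksp = [Bi³⁺][I⁻]^3 = s · (3s)^3 = 27s^4 = 8.6×10⁻¹⁹
s = 1.3×10⁻⁵ mol/L
[I⁻] = 3s = 4.0×10⁻⁵ mol/L

4.0×10⁻⁵ M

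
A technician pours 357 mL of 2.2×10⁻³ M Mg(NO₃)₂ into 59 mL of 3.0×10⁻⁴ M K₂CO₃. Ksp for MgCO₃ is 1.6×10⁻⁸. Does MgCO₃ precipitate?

Yes

Total volume after mixing = 357 + 59 = 416 mL.
[Mg²⁺] = (2.2×10⁻³)(357)/416 = 1.9×10⁻³ M
[CO₃²⁻] = (3.0×10⁻⁴)(59)/416 = 4.3×10⁻⁵ M
Q = [Mg²⁺][CO₃²⁻] = 8.0×10⁻⁸
Since Q (8.0×10⁻⁸) exceeds Ksp (1.6×10⁻⁸), MgCO₃ will precipitate.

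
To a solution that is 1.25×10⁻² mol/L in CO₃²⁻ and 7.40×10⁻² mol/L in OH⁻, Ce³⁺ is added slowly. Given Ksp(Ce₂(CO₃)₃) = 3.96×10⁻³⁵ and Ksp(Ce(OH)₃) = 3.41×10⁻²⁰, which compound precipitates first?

Ce(OH)₃

Precipitation of each salt begins when its ion product equals Ksp.
For Ce₂(CO₃)₃: [Ce³⁺] = (Ksp/[CO₃²⁻]^3)^(1/2) = 4.50×10⁻¹⁵ mol/L
For Ce(OH)₃: [Ce³⁺] = (Ksp/[OH⁻]^3) = 8.42×10⁻¹⁷ mol/L
Since Ce(OH)₃ needs less Ce³⁺ to reach saturation, it precipitates first.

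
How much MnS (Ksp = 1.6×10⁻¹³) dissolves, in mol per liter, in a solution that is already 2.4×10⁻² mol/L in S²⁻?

MnS(s) ⇌ Mn²⁺(aq) + S²⁻(aq)
With S²⁻ already at 2.4×10⁻² mol/L and s small, take [S²⁻] ≈ 2.4×10⁻² mol/L and [Mn²⁺] = s.
Ksp = [Mn²⁺][S²⁻] = s(2.4×10⁻²)
s = 1.6×10⁻¹³ / (2.4×10⁻²) = 6.7×10⁻¹²
s = 6.7×10⁻¹² mol/L

6.7×10⁻¹² M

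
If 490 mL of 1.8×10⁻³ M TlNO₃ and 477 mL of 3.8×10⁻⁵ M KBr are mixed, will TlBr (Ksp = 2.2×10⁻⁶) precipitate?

After mixing, V = 490 mL + 477 mL = 967 mL.
[Tl⁺] = (1.8×10⁻³)(490)/967 = 9.1×10⁻⁴ M
[Br⁻] = (3.8×10⁻⁵)(477)/967 = 1.9×10⁻⁵ M
Q = [Tl⁺][Br⁻] = 1.7×10⁻⁸
Q = 1.7×10⁻⁸ < Ksp = 2.2×10⁻⁶, so the solution is unsaturated and no precipitate forms.

No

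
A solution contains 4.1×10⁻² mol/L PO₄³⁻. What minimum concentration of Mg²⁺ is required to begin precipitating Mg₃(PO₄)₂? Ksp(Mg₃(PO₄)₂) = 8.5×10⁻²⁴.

1.7×10⁻⁷ M

Precipitation of each salt begins when its ion product equals Ksp.
Mg₃(PO₄)₂(s) ⇌ 3 Mg²⁺(aq) + 2 PO₄³⁻(aq)
Ksp = [Mg²⁺]^3[PO₄³⁻]^2 = [Mg²⁺]^3(4.1×10⁻²)^2
[Mg²⁺]^3 = 8.5×10⁻²⁴ / (4.1×10⁻²)^2 = 5.1×10⁻²¹
[Mg²⁺] = 1.7×10⁻⁷ mol/L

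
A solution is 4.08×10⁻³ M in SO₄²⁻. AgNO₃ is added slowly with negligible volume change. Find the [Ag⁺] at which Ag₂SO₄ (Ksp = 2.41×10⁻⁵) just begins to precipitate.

7.69×10⁻² M

Precipitation begins when Q = Ksp.
Ag₂SO₄(s) ⇌ 2 Ag⁺(aq) + SO₄²⁻(aq)
Ksp = [Ag⁺]^2[SO₄²⁻] = [Ag⁺]^2(4.08×10⁻³)
[Ag⁺]^2 = 2.41×10⁻⁵ / (4.08×10⁻³) = 5.91×10⁻³
[Ag⁺] = 7.69×10⁻² M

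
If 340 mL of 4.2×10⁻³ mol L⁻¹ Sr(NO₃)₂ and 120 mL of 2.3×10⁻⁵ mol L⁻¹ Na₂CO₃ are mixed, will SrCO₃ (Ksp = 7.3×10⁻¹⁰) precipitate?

Yes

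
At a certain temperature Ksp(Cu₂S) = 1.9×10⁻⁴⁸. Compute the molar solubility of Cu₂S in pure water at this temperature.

Cu₂S(s) ⇌ 2 Cu⁺(aq) + S²⁻(aq)
Let s be the molar solubility. Then [Cu⁺] = 2s and [S²⁻] = s.
Ksp = [Cu⁺]^2[S²⁻] = (2s)^2 · s = 4s^3
4s^3 = 1.9×10⁻⁴⁸  ⇒  s^3 = 4.8×10⁻⁴⁹
Taking the 3rd root, s = 7.8×10⁻¹⁷ M.

7.8×10⁻¹⁷ M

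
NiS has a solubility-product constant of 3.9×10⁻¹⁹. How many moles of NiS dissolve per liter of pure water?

NiS(s) ⇌ Ni²⁺(aq) + S²⁻(aq)
For each mole of NiS that dissolves per liter, [Ni²⁺] = s and [S²⁻] = s; let s denote this solubility.
Ksp = [Ni²⁺][S²⁻] = s · s = s^2
s^2 = 3.9×10⁻¹⁹
s = (3.9×10⁻¹⁹)^(1/2) = 6.2×10⁻¹⁰ mol L⁻¹

6.2×10⁻¹⁰ M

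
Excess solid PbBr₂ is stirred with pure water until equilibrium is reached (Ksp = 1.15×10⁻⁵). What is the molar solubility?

1.42×10⁻² M

PbBr₂(s) ⇌ Pb²⁺(aq) + 2 Br⁻(aq)
For each mole of PbBr₂ that dissolves per liter, [Pb²⁺] = s and [Br⁻] = 2s; let s denote this solubility.
Ksp = [Pb²⁺][Br⁻]^2 = s · (2s)^2 = 4s^3
4s^3 = 1.15×10⁻⁵  ⇒  s^3 = 2.88×10⁻⁶
s = (2.88×10⁻⁶)^(1/3) = 1.42×10⁻² mol L⁻¹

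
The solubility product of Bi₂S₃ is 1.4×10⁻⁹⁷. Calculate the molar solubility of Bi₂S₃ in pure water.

1.7×10⁻²⁰ M

Bi₂S₃(s) ⇌ 2 Bi³⁺(aq) + 3 S²⁻(aq)
Call the molar solubility s, so that [Bi³⁺] = 2s and [S²⁻] = 3s.
Ksp = [Bi³⁺]^2[S²⁻]^3 = (2s)^2 · (3s)^3 = 108s^5
108s^5 = 1.4×10⁻⁹⁷  ⇒  s^5 = 1.3×10⁻⁹⁹
s = (1.3×10⁻⁹⁹)^(1/5) = 1.7×10⁻²⁰ M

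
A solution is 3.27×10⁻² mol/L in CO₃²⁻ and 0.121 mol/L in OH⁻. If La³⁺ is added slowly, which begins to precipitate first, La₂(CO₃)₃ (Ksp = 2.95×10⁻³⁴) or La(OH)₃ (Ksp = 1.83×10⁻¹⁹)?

La(OH)₃

Precipitation of each salt begins when its ion product equals Ksp.
For La₂(CO₃)₃: [La³⁺] = (Ksp/[CO₃²⁻]^3)^(1/2) = 2.90×10⁻¹⁵ mol/L
For La(OH)₃: [La³⁺] = (Ksp/[OH⁻]^3) = 1.03×10⁻¹⁶ mol/L
Since La(OH)₃ needs less La³⁺ to reach saturation, it precipitates first.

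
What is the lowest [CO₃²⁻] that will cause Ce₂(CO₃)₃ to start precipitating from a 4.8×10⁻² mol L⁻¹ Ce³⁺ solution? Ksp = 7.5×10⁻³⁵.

Each salt precipitates once Q = Ksp for that salt.
Ce₂(CO₃)₃(s) ⇌ 2 Ce³⁺(aq) + 3 CO₃²⁻(aq)
Ksp = [Ce³⁺]^2[CO₃²⁻]^3 = [CO₃²⁻]^3(4.8×10⁻²)^2
[CO₃²⁻]^3 = 7.5×10⁻³⁵ / (4.8×10⁻²)^2 = 3.3×10⁻³²
[CO₃²⁻] = 3.2×10⁻¹¹ mol L⁻¹

3.2×10⁻¹¹ M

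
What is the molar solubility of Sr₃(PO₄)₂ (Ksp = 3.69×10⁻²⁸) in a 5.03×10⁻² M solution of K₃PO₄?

1.75×10⁻⁹ M

Sr₃(PO₄)₂(s) ⇌ 3 Sr²⁺(aq) + 2 PO₄³⁻(aq)
PO₄³⁻ is already present at 5.03×10⁻² M. If s mol/L of Sr₃(PO₄)₂ dissolves, [Sr²⁺] = 3s while [PO₄³⁻] ≈ 5.03×10⁻² M.
Ksp = [Sr²⁺]^3[PO₄³⁻]^2 = (3s)^3(5.03×10⁻²)^2
(3s)^3 = 3.69×10⁻²⁸ / (5.03×10⁻²)^2 = 1.46×10⁻²⁵
s = 1.75×10⁻⁹ M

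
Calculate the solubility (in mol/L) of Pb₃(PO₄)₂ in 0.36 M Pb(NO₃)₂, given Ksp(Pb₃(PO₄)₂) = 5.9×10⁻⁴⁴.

Pb₃(PO₄)₂(s) ⇌ 3 Pb²⁺(aq) + 2 PO₄³⁻(aq)
Pb²⁺ is already present at 0.36 M. If s mol/L of Pb₃(PO₄)₂ dissolves, [PO₄³⁻] = 2s while [Pb²⁺] ≈ 0.36 M.
Ksp = [Pb²⁺]^3[PO₄³⁻]^2 = (0.36)^3(2s)^2
(2s)^2 = 5.9×10⁻⁴⁴ / (0.36)^3 = 1.3×10⁻⁴²
s = 5.6×10⁻²² M

5.6×10⁻²² M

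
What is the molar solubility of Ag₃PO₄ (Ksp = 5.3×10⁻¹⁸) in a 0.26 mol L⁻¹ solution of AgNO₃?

Ag₃PO₄(s) ⇌ 3 Ag⁺(aq) + PO₄³⁻(aq)
The solution already contains Ag⁺ at 0.26 mol L⁻¹. Let s be the molar solubility of Ag₃PO₄.
[Ag⁺] ≈ 0.26 mol L⁻¹ (common ion dominates); [PO₄³⁻] = s.
Ksp = [Ag⁺]^3[PO₄³⁻] = (0.26)^3s
s = 5.3×10⁻¹⁸ / (0.26)^3 = 3.0×10⁻¹⁶
s = 3.0×10⁻¹⁶ mol L⁻¹

3.0×10⁻¹⁶ M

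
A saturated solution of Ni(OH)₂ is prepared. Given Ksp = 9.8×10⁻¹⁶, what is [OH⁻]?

1.3×10⁻⁵ M

Ni(OH)₂(s) ⇌ Ni²⁺(aq) + 2 OH⁻(aq)
If s mol/L of Ni(OH)₂ dissolves, [Ni²⁺] = s and [OH⁻] = 2s.
Ksp = [Ni²⁺][OH⁻]^2 = s · (2s)^2 = 4s^3 = 9.8×10⁻¹⁶
s = 6.3×10⁻⁶ mol/L
[OH⁻] = 2s = 1.3×10⁻⁵ mol/L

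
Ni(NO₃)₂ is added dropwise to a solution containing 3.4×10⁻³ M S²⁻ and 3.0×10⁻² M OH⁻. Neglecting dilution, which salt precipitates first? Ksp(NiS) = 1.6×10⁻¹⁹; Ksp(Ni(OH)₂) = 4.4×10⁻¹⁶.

NiS

The threshold for precipitation is Q = Ksp.
For NiS: [Ni²⁺] = (Ksp/[S²⁻]) = 4.7×10⁻¹⁷ M
For Ni(OH)₂: [Ni²⁺] = (Ksp/[OH⁻]^2) = 4.9×10⁻¹³ M
The smaller threshold [Ni²⁺] is reached first, so NiS precipitates first.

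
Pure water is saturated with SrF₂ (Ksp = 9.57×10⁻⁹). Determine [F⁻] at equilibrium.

2.67×10⁻³ M

SrF₂(s) ⇌ Sr²⁺(aq) + 2 F⁻(aq)
Call the molar solubility s, so that [Sr²⁺] = s and [F⁻] = 2s.
Ksp = [Sr²⁺][F⁻]^2 = s · (2s)^2 = 4s^3 = 9.57×10⁻⁹
s = 1.34×10⁻³ mol L⁻¹
[F⁻] = 2s = 2.67×10⁻³ mol L⁻¹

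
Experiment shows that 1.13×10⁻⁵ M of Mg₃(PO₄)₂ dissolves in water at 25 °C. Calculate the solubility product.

Mg₃(PO₄)₂(s) ⇌ 3 Mg²⁺(aq) + 2 PO₄³⁻(aq)
If s mol/L of Mg₃(PO₄)₂ dissolves, [Mg²⁺] = 3s and [PO₄³⁻] = 2s.
Ksp = [Mg²⁺]^3[PO₄³⁻]^2 = (3s)^3 · (2s)^2 = 108s^5
Ksp = 108 × (1.13×10⁻⁵)^5 = 1.99×10⁻²³

Ksp = 1.99×10⁻²³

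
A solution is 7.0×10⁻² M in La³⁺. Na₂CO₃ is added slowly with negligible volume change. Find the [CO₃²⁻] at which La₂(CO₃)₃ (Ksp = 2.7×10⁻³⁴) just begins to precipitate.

Each salt precipitates once Q = Ksp for that salt.
La₂(CO₃)₃(s) ⇌ 2 La³⁺(aq) + 3 CO₃²⁻(aq)
Ksp = [La³⁺]^2[CO₃²⁻]^3 = [CO₃²⁻]^3(7.0×10⁻²)^2
[CO₃²⁻]^3 = 2.7×10⁻³⁴ / (7.0×10⁻²)^2 = 5.5×10⁻³²
[CO₃²⁻] = 3.8×10⁻¹¹ M

3.8×10⁻¹¹ M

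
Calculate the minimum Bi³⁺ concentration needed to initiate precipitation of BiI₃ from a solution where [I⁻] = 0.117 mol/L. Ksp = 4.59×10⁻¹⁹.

2.87×10⁻¹⁶ M

The threshold for precipitation is Q = Ksp.
BiI₃(s) ⇌ Bi³⁺(aq) + 3 I⁻(aq)
Ksp = [Bi³⁺][I⁻]^3 = [Bi³⁺](0.117)^3
[Bi³⁺] = 4.59×10⁻¹⁹ / (0.117)^3 = 2.87×10⁻¹⁶
[Bi³⁺] = 2.87×10⁻¹⁶ mol/L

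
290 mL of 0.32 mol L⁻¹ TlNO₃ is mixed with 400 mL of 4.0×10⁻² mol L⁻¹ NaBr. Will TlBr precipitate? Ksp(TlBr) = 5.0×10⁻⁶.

Yes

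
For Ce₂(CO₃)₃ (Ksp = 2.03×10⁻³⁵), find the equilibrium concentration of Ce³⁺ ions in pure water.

Ce₂(CO₃)₃(s) ⇌ 2 Ce³⁺(aq) + 3 CO₃²⁻(aq)
Let s be the molar solubility. Then [Ce³⁺] = 2s and [CO₃²⁻] = 3s.
Ksp = [Ce³⁺]^2[CO₃²⁻]^3 = (2s)^2 · (3s)^3 = 108s^5 = 2.03×10⁻³⁵
s = 4.52×10⁻⁸ mol/L
[Ce³⁺] = 2s = 9.03×10⁻⁸ mol/L

9.03×10⁻⁸ M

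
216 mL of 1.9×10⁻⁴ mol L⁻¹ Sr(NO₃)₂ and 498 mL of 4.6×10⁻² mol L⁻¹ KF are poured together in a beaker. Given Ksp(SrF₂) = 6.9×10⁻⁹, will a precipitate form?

Yes

Total volume after mixing = 216 + 498 = 714 mL.
[Sr²⁺] = (1.9×10⁻⁴)(216)/714 = 5.7×10⁻⁵ mol L⁻¹
[F⁻] = (4.6×10⁻²)(498)/714 = 3.2×10⁻² mol L⁻¹
Q = [Sr²⁺][F⁻]^2 = 5.9×10⁻⁸
Because Q > Ksp (5.9×10⁻⁸ vs 6.9×10⁻⁹), a precipitate of SrF₂ forms.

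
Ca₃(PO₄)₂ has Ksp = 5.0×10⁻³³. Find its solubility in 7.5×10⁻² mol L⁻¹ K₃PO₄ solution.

Ca₃(PO₄)₂(s) ⇌ 3 Ca²⁺(aq) + 2 PO₄³⁻(aq)
Let s be the solubility of Ca₃(PO₄)₂ here. The common ion gives [PO₄³⁻] ≈ 7.5×10⁻² mol L⁻¹, and [Ca²⁺] = 3s.
Ksp = [Ca²⁺]^3[PO₄³⁻]^2 = (3s)^3(7.5×10⁻²)^2
(3s)^3 = 5.0×10⁻³³ / (7.5×10⁻²)^2 = 8.9×10⁻³¹
s = 3.2×10⁻¹¹ mol L⁻¹

3.2×10⁻¹¹ M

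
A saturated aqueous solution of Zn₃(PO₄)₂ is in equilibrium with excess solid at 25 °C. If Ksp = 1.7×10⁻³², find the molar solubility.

Zn₃(PO₄)₂(s) ⇌ 3 Zn²⁺(aq) + 2 PO₄³⁻(aq)
Let s be the molar solubility. Then [Zn²⁺] = 3s and [PO₄³⁻] = 2s.
Ksp = [Zn²⁺]^3[PO₄³⁻]^2 = (3s)^3 · (2s)^2 = 108s^5
108s^5 = 1.7×10⁻³²  ⇒  s^5 = 1.6×10⁻³⁴
s = (1.6×10⁻³⁴)^(1/5) = 1.7×10⁻⁷ mol L⁻¹

1.7×10⁻⁷ M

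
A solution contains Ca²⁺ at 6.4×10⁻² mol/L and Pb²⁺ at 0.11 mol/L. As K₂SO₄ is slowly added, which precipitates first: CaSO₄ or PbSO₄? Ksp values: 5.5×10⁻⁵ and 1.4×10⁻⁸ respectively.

PbSO₄

Precipitation of each salt begins when its ion product equals Ksp.
For CaSO₄: [SO₄²⁻] = (Ksp/[Ca²⁺]) = 8.6×10⁻⁴ mol/L
For PbSO₄: [SO₄²⁻] = (Ksp/[Pb²⁺]) = 1.3×10⁻⁷ mol/L
PbSO₄ requires the lower [SO₄²⁻], so it precipitates first.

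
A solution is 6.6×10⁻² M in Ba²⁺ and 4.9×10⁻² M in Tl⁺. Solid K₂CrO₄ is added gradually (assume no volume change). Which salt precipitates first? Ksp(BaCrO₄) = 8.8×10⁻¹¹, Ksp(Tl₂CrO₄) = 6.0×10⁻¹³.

Each salt precipitates once Q = Ksp for that salt.
For BaCrO₄: [CrO₄²⁻] = (Ksp/[Ba²⁺]) = 1.3×10⁻⁹ M
For Tl₂CrO₄: [CrO₄²⁻] = (Ksp/[Tl⁺]^2) = 2.5×10⁻¹⁰ M
Since Tl₂CrO₄ needs less CrO₄²⁻ to reach saturation, it precipitates first.

Tl₂CrO₄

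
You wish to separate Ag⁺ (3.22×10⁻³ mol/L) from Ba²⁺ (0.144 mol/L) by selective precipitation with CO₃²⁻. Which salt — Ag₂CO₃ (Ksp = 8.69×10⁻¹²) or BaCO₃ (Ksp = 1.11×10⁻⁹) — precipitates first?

BaCO₃

Each salt precipitates once Q = Ksp for that salt.
For Ag₂CO₃: [CO₃²⁻] = (Ksp/[Ag⁺]^2) = 8.38×10⁻⁷ mol/L
For BaCO₃: [CO₃²⁻] = (Ksp/[Ba²⁺]) = 7.71×10⁻⁹ mol/L
The smaller threshold [CO₃²⁻] is reached first, so BaCO₃ precipitates first.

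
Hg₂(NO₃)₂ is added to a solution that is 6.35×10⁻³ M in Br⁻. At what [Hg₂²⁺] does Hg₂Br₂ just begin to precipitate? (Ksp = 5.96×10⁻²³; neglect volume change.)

1.48×10⁻¹⁸ M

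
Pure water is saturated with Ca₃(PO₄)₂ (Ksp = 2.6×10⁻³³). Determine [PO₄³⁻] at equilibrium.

Ca₃(PO₄)₂(s) ⇌ 3 Ca²⁺(aq) + 2 PO₄³⁻(aq)
Call the molar solubility s, so that [Ca²⁺] = 3s and [PO₄³⁻] = 2s.
Ksp = [Ca²⁺]^3[PO₄³⁻]^2 = (3s)^3 · (2s)^2 = 108s^5 = 2.6×10⁻³³
s = 1.2×10⁻⁷ M
[PO₄³⁻] = 2s = 2.4×10⁻⁷ M

2.4×10⁻⁷ M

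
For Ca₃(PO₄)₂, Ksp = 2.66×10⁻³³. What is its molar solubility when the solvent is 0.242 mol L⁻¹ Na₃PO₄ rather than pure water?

1.19×10⁻¹¹ M

Ca₃(PO₄)₂(s) ⇌ 3 Ca²⁺(aq) + 2 PO₄³⁻(aq)
With PO₄³⁻ already at 0.242 mol L⁻¹ and s small, take [PO₄³⁻] ≈ 0.242 mol L⁻¹ and [Ca²⁺] = 3s.
Ksp = [Ca²⁺]^3[PO₄³⁻]^2 = (3s)^3(0.242)^2
(3s)^3 = 2.66×10⁻³³ / (0.242)^2 = 4.54×10⁻³²
s = 1.19×10⁻¹¹ mol L⁻¹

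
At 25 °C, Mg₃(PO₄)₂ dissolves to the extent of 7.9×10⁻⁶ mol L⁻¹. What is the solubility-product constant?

Ksp = 3.3×10⁻²⁴

Mg₃(PO₄)₂(s) ⇌ 3 Mg²⁺(aq) + 2 PO₄³⁻(aq)
If s mol/L of Mg₃(PO₄)₂ dissolves, [Mg²⁺] = 3s and [PO₄³⁻] = 2s.
Ksp = [Mg²⁺]^3[PO₄³⁻]^2 = (3s)^3 · (2s)^2 = 108s^5
Ksp = 108 × (7.9×10⁻⁶)^5 = 3.3×10⁻²⁴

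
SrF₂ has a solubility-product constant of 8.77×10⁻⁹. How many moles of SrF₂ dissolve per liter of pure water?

1.30×10⁻³ M

SrF₂(s) ⇌ Sr²⁺(aq) + 2 F⁻(aq)
Let s be the molar solubility. Then [Sr²⁺] = s and [F⁻] = 2s.
Ksp = [Sr²⁺][F⁻]^2 = s · (2s)^2 = 4s^3
4s^3 = 8.77×10⁻⁹  ⇒  s^3 = 2.19×10⁻⁹
s = 1.30×10⁻³ mol L⁻¹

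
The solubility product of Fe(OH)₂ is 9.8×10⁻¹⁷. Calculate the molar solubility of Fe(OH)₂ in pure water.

Fe(OH)₂(s) ⇌ Fe²⁺(aq) + 2 OH⁻(aq)
If s mol/L of Fe(OH)₂ dissolves, [Fe²⁺] = s and [OH⁻] = 2s.
Ksp = [Fe²⁺][OH⁻]^2 = s · (2s)^2 = 4s^3
4s^3 = 9.8×10⁻¹⁷  ⇒  s^3 = 2.5×10⁻¹⁷
s = (2.5×10⁻¹⁷)^(1/3) = 2.9×10⁻⁶ mol/L

2.9×10⁻⁶ M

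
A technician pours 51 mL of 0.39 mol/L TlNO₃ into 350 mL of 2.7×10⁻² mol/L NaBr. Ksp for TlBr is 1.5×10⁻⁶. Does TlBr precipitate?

Yes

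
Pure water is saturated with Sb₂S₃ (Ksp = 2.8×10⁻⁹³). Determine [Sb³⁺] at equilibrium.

2.4×10⁻¹⁹ M

Sb₂S₃(s) ⇌ 2 Sb³⁺(aq) + 3 S²⁻(aq)
For each mole of Sb₂S₃ that dissolves per liter, [Sb³⁺] = 2s and [S²⁻] = 3s; let s denote this solubility.
Ksp = [Sb³⁺]^2[S²⁻]^3 = (2s)^2 · (3s)^3 = 108s^5 = 2.8×10⁻⁹³
s = 1.2×10⁻¹⁹ M
[Sb³⁺] = 2s = 2.4×10⁻¹⁹ M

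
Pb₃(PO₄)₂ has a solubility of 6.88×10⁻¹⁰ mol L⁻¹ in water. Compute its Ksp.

Pb₃(PO₄)₂(s) ⇌ 3 Pb²⁺(aq) + 2 PO₄³⁻(aq)
With molar solubility s: [Pb²⁺] = 3s, [PO₄³⁻] = 2s.
Ksp = [Pb²⁺]^3[PO₄³⁻]^2 = (3s)^3 · (2s)^2 = 108s^5
Ksp = 108 × (6.88×10⁻¹⁰)^5 = 1.66×10⁻⁴⁴

Ksp = 1.66×10⁻⁴⁴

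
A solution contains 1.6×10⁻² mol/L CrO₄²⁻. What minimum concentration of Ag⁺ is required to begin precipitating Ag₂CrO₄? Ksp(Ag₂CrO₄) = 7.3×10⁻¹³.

6.8×10⁻⁶ M

A salt starts to precipitate once the ion product Q reaches its Ksp.
Ag₂CrO₄(s) ⇌ 2 Ag⁺(aq) + CrO₄²⁻(aq)
Ksp = [Ag⁺]^2[CrO₄²⁻] = [Ag⁺]^2(1.6×10⁻²)
[Ag⁺]^2 = 7.3×10⁻¹³ / (1.6×10⁻²) = 4.6×10⁻¹¹
[Ag⁺] = 6.8×10⁻⁶ mol/L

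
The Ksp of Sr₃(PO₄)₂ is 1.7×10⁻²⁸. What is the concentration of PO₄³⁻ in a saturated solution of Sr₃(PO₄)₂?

2.2×10⁻⁶ M

Sr₃(PO₄)₂(s) ⇌ 3 Sr²⁺(aq) + 2 PO₄³⁻(aq)
With molar solubility s: [Sr²⁺] = 3s, [PO₄³⁻] = 2s.
Ksp = [Sr²⁺]^3[PO₄³⁻]^2 = (3s)^3 · (2s)^2 = 108s^5 = 1.7×10⁻²⁸
s = 1.1×10⁻⁶ mol L⁻¹
[PO₄³⁻] = 2s = 2.2×10⁻⁶ mol L⁻¹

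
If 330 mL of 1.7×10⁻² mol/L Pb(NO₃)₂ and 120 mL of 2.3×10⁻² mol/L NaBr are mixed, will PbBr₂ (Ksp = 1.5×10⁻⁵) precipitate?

After mixing, V = 330 mL + 120 mL = 450 mL.
[Pb²⁺] = (1.7×10⁻²)(330)/450 = 1.2×10⁻² mol/L
[Br⁻] = (2.3×10⁻²)(120)/450 = 6.1×10⁻³ mol/L
Q = [Pb²⁺][Br⁻]^2 = 4.7×10⁻⁷
Since Q (4.7×10⁻⁷) is less than Ksp (1.5×10⁻⁵), no PbBr₂ precipitates.

No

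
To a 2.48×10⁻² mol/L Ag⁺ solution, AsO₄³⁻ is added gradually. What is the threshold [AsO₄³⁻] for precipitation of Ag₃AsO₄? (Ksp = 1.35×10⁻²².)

8.85×10⁻¹⁸ M

Precipitation of each salt begins when its ion product equals Ksp.
Ag₃AsO₄(s) ⇌ 3 Ag⁺(aq) + AsO₄³⁻(aq)
Ksp = [Ag⁺]^3[AsO₄³⁻] = [AsO₄³⁻](2.48×10⁻²)^3
[AsO₄³⁻] = 1.35×10⁻²² / (2.48×10⁻²)^3 = 8.85×10⁻¹⁸
[AsO₄³⁻] = 8.85×10⁻¹⁸ mol/L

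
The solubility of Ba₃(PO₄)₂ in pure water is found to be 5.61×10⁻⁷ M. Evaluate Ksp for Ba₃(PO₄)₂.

Ksp = 6.00×10⁻³⁰

Ba₃(PO₄)₂(s) ⇌ 3 Ba²⁺(aq) + 2 PO₄³⁻(aq)
Let s be the molar solubility. Then [Ba²⁺] = 3s and [PO₄³⁻] = 2s.
Ksp = [Ba²⁺]^3[PO₄³⁻]^2 = (3s)^3 · (2s)^2 = 108s^5
Ksp = 108 × (5.61×10⁻⁷)^5 = 6.00×10⁻³⁰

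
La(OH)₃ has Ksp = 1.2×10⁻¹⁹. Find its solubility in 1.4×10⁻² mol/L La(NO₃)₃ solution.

La(OH)₃(s) ⇌ La³⁺(aq) + 3 OH⁻(aq)
With La³⁺ already at 1.4×10⁻² mol/L and s small, take [La³⁺] ≈ 1.4×10⁻² mol/L and [OH⁻] = 3s.
Ksp = [La³⁺][OH⁻]^3 = (1.4×10⁻²)(3s)^3
(3s)^3 = 1.2×10⁻¹⁹ / (1.4×10⁻²) = 8.6×10⁻¹⁸
s = 6.8×10⁻⁷ mol/L

6.8×10⁻⁷ M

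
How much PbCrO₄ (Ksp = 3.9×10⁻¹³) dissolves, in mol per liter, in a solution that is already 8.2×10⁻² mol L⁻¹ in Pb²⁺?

PbCrO₄(s) ⇌ Pb²⁺(aq) + CrO₄²⁻(aq)
Pb²⁺ is already present at 8.2×10⁻² mol L⁻¹. If s mol/L of PbCrO₄ dissolves, [CrO₄²⁻] = s while [Pb²⁺] ≈ 8.2×10⁻² mol L⁻¹.
Ksp = [Pb²⁺][CrO₄²⁻] = (8.2×10⁻²)s
s = 3.9×10⁻¹³ / (8.2×10⁻²) = 4.8×10⁻¹²
s = 4.8×10⁻¹² mol L⁻¹

4.8×10⁻¹² M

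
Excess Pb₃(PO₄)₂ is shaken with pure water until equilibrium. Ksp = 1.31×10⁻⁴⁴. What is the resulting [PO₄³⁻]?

1.31×10⁻⁹ M

Pb₃(PO₄)₂(s) ⇌ 3 Pb²⁺(aq) + 2 PO₄³⁻(aq)
If s mol/L of Pb₃(PO₄)₂ dissolves, [Pb²⁺] = 3s and [PO₄³⁻] = 2s.
Ksp = [Pb²⁺]^3[PO₄³⁻]^2 = (3s)^3 · (2s)^2 = 108s^5 = 1.31×10⁻⁴⁴
s = 6.56×10⁻¹⁰ mol/L
[PO₄³⁻] = 2s = 1.31×10⁻⁹ mol/L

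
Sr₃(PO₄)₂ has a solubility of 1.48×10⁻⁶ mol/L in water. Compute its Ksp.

Ksp = 7.67×10⁻²⁸

Sr₃(PO₄)₂(s) ⇌ 3 Sr²⁺(aq) + 2 PO₄³⁻(aq)
Call the molar solubility s, so that [Sr²⁺] = 3s and [PO₄³⁻] = 2s.
Ksp = [Sr²⁺]^3[PO₄³⁻]^2 = (3s)^3 · (2s)^2 = 108s^5
Ksp = 108 × (1.48×10⁻⁶)^5 = 7.67×10⁻²⁸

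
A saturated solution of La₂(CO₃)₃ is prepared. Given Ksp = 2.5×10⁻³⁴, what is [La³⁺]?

La₂(CO₃)₃(s) ⇌ 2 La³⁺(aq) + 3 CO₃²⁻(aq)
With molar solubility s: [La³⁺] = 2s, [CO₃²⁻] = 3s.
Ksp = [La³⁺]^2[CO₃²⁻]^3 = (2s)^2 · (3s)^3 = 108s^5 = 2.5×10⁻³⁴
s = 7.5×10⁻⁸ M
[La³⁺] = 2s = 1.5×10⁻⁷ M

1.5×10⁻⁷ M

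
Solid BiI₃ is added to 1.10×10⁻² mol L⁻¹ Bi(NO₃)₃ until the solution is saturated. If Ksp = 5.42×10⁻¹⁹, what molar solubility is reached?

BiI₃(s) ⇌ Bi³⁺(aq) + 3 I⁻(aq)
With Bi³⁺ already at 1.10×10⁻² mol L⁻¹ and s small, take [Bi³⁺] ≈ 1.10×10⁻² mol L⁻¹ and [I⁻] = 3s.
Ksp = [Bi³⁺][I⁻]^3 = (1.10×10⁻²)(3s)^3
(3s)^3 = 5.42×10⁻¹⁹ / (1.10×10⁻²) = 4.93×10⁻¹⁷
s = 1.22×10⁻⁶ mol L⁻¹

1.22×10⁻⁶ M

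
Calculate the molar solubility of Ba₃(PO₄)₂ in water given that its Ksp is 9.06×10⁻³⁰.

Ba₃(PO₄)₂(s) ⇌ 3 Ba²⁺(aq) + 2 PO₄³⁻(aq)
For each mole of Ba₃(PO₄)₂ that dissolves per liter, [Ba²⁺] = 3s and [PO₄³⁻] = 2s; let s denote this solubility.
Ksp = [Ba²⁺]^3[PO₄³⁻]^2 = (3s)^3 · (2s)^2 = 108s^5
108s^5 = 9.06×10⁻³⁰  ⇒  s^5 = 8.39×10⁻³²
s = 6.09×10⁻⁷ mol/L

6.09×10⁻⁷ M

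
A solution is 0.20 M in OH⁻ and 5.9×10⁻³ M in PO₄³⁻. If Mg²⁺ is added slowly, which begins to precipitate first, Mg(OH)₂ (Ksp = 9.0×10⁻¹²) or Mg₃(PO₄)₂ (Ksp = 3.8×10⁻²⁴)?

Mg(OH)₂

The threshold for precipitation is Q = Ksp.
For Mg(OH)₂: [Mg²⁺] = (Ksp/[OH⁻]^2) = 2.3×10⁻¹⁰ M
For Mg₃(PO₄)₂: [Mg²⁺] = (Ksp/[PO₄³⁻]^2)^(1/3) = 4.8×10⁻⁷ M
Since Mg(OH)₂ needs less Mg²⁺ to reach saturation, it precipitates first.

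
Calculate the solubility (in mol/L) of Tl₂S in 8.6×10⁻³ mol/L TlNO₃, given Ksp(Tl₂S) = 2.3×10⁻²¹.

Tl₂S(s) ⇌ 2 Tl⁺(aq) + S²⁻(aq)
The solution already contains Tl⁺ at 8.6×10⁻³ mol/L. Let s be the molar solubility of Tl₂S.
[Tl⁺] ≈ 8.6×10⁻³ mol/L (common ion dominates); [S²⁻] = s.
Ksp = [Tl⁺]^2[S²⁻] = (8.6×10⁻³)^2s
s = 2.3×10⁻²¹ / (8.6×10⁻³)^2 = 3.1×10⁻¹⁷
s = 3.1×10⁻¹⁷ mol/L

3.1×10⁻¹⁷ M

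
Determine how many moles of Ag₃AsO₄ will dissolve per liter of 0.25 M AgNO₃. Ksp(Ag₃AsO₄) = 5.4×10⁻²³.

3.5×10⁻²¹ M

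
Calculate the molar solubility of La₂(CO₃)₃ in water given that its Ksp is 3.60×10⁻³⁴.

La₂(CO₃)₃(s) ⇌ 2 La³⁺(aq) + 3 CO₃²⁻(aq)
With molar solubility s: [La³⁺] = 2s, [CO₃²⁻] = 3s.
Ksp = [La³⁺]^2[CO₃²⁻]^3 = (2s)^2 · (3s)^3 = 108s^5
108s^5 = 3.60×10⁻³⁴  ⇒  s^5 = 3.33×10⁻³⁶
s = (3.33×10⁻³⁶)^(1/5) = 8.03×10⁻⁸ mol/L

8.03×10⁻⁸ M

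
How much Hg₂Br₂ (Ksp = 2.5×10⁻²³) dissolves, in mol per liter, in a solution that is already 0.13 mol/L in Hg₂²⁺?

6.9×10⁻¹² M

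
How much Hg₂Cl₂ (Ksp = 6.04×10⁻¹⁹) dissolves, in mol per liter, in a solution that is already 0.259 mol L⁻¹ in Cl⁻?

9.00×10⁻¹⁸ M

Hg₂Cl₂(s) ⇌ Hg₂²⁺(aq) + 2 Cl⁻(aq)
Let s be the solubility of Hg₂Cl₂ here. The common ion gives [Cl⁻] ≈ 0.259 mol L⁻¹, and [Hg₂²⁺] = s.
Ksp = [Hg₂²⁺][Cl⁻]^2 = s(0.259)^2
s = 6.04×10⁻¹⁹ / (0.259)^2 = 9.00×10⁻¹⁸
s = 9.00×10⁻¹⁸ mol L⁻¹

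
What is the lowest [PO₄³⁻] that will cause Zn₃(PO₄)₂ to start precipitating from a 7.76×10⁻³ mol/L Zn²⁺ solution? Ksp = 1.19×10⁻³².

1.60×10⁻¹³ M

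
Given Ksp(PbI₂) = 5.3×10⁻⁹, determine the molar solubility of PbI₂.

1.1×10⁻³ M

PbI₂(s) ⇌ Pb²⁺(aq) + 2 I⁻(aq)
With molar solubility s: [Pb²⁺] = s, [I⁻] = 2s.
Ksp = [Pb²⁺][I⁻]^2 = s · (2s)^2 = 4s^3
4s^3 = 5.3×10⁻⁹  ⇒  s^3 = 1.3×10⁻⁹
s = (1.3×10⁻⁹)^(1/3) = 1.1×10⁻³ mol/L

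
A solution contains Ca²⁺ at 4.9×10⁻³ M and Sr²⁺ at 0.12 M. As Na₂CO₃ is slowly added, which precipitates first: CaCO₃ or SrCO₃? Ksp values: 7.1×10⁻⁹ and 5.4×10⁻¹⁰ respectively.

SrCO₃

The threshold for precipitation is Q = Ksp.
For CaCO₃: [CO₃²⁻] = (Ksp/[Ca²⁺]) = 1.4×10⁻⁶ M
For SrCO₃: [CO₃²⁻] = (Ksp/[Sr²⁺]) = 4.5×10⁻⁹ M
The smaller threshold [CO₃²⁻] is reached first, so SrCO₃ precipitates first.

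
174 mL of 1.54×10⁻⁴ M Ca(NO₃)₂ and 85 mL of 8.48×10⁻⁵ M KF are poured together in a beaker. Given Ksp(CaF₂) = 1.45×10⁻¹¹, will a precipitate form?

After mixing, V = 174 mL + 85 mL = 259 mL.
[Ca²⁺] = (1.54×10⁻⁴)(174)/259 = 1.03×10⁻⁴ M
[F⁻] = (8.48×10⁻⁵)(85)/259 = 2.78×10⁻⁵ M
Q = [Ca²⁺][F⁻]^2 = 8.01×10⁻¹⁴
Since Q (8.01×10⁻¹⁴) is less than Ksp (1.45×10⁻¹¹), no CaF₂ precipitates.

No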